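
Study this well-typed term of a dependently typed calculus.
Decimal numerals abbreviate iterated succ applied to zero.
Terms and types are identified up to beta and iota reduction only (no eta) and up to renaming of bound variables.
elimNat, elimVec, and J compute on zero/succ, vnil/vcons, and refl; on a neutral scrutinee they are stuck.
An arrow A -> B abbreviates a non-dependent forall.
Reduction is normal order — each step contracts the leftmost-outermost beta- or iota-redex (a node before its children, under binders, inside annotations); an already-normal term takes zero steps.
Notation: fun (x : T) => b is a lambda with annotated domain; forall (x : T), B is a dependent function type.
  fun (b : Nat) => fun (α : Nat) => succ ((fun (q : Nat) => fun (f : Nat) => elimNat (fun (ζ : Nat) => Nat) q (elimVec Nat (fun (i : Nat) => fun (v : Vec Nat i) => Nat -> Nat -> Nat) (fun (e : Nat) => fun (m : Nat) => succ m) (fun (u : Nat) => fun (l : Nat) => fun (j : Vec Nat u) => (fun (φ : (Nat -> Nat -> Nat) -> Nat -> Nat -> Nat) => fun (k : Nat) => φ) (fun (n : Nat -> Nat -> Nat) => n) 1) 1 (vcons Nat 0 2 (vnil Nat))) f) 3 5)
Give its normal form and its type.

resulting normal form:
  fun (b : Nat) => fun (α : Nat) => 9
the term's type:
  Nat -> Nat -> Nat


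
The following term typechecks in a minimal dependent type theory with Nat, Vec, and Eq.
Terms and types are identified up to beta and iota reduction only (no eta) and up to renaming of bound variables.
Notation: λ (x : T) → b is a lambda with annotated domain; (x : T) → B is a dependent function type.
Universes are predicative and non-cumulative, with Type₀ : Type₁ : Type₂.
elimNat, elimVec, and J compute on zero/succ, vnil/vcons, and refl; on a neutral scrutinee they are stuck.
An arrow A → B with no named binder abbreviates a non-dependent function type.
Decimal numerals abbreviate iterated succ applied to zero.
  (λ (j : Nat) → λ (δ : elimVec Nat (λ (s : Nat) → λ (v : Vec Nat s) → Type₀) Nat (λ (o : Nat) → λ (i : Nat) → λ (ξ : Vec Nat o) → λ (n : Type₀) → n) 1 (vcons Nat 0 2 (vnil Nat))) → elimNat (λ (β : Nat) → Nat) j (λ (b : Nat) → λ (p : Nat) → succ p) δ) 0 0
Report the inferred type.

the term's type:
  Nat


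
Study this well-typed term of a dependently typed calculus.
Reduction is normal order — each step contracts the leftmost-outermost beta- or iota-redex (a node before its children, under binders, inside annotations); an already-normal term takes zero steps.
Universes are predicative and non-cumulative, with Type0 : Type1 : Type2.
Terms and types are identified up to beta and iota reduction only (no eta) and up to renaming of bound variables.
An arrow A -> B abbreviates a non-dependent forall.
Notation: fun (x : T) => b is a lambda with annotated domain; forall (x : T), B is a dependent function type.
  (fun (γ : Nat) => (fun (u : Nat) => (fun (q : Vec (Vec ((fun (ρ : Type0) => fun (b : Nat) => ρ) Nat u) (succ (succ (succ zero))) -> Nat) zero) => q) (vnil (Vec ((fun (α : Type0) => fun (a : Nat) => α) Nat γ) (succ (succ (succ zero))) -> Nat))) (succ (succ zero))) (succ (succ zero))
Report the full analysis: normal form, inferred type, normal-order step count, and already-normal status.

resulting normal form:
  vnil (Vec Nat (succ (succ (succ zero))) -> Nat)
inferred type:
  Vec (Vec Nat (succ (succ (succ zero))) -> Nat) zero
steps to reach normal form (normal order): 5
started in normal form: no
first redex: a beta-redex


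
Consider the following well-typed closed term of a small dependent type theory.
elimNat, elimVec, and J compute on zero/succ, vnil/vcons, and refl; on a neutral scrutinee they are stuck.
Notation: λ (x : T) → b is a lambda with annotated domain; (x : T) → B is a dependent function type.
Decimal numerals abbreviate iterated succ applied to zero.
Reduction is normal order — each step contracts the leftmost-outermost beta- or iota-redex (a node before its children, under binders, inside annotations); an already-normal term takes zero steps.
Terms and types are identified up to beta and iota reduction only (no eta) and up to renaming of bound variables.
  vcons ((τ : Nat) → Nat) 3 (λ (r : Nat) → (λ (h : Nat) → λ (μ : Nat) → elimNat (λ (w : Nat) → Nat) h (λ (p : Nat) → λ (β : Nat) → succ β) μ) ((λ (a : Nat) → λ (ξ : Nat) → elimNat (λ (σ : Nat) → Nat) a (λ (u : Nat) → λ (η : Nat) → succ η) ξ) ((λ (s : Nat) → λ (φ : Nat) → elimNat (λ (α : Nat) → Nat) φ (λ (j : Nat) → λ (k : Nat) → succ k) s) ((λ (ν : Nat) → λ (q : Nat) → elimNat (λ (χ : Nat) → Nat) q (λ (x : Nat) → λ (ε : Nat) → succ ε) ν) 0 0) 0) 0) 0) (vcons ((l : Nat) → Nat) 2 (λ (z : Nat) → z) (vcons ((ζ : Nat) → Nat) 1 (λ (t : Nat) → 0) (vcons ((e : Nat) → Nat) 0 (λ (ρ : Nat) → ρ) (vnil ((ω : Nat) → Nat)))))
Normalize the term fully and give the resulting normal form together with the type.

resulting normal form:
  vcons ((τ : Nat) → Nat) 3 (λ (r : Nat) → 0) (vcons ((h : Nat) → Nat) 2 (λ (μ : Nat) → μ) (vcons ((w : Nat) → Nat) 1 (λ (p : Nat) → 0) (vcons ((β : Nat) → Nat) 0 (λ (a : Nat) → a) (vnil ((ξ : Nat) → Nat)))))
the term's type:
  Vec ((τ : Nat) → Nat) 4
observation: the leftmost-outermost redex is a beta-redex, and normalization takes 12 steps.


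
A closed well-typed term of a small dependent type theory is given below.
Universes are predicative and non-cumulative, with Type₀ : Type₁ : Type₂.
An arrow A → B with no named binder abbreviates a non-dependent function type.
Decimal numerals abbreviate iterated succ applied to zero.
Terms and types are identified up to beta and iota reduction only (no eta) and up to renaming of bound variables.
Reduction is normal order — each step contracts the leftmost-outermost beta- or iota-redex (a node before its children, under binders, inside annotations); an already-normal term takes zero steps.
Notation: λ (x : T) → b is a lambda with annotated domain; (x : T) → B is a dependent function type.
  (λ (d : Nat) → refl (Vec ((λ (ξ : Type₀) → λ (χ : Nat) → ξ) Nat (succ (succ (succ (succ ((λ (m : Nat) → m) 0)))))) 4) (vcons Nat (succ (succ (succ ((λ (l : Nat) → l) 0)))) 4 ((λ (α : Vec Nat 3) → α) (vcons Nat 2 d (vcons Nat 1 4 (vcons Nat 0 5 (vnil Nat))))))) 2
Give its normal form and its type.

reduced normal form:
  refl (Vec Nat 4) (vcons Nat 3 4 (vcons Nat 2 2 (vcons Nat 1 4 (vcons Nat 0 5 (vnil Nat)))))
type:
  Eq (Vec Nat 4) (vcons Nat 3 4 (vcons Nat 2 2 (vcons Nat 1 4 (vcons Nat 0 5 (vnil Nat))))) (vcons Nat 3 4 (vcons Nat 2 2 (vcons Nat 1 4 (vcons Nat 0 5 (vnil Nat)))))


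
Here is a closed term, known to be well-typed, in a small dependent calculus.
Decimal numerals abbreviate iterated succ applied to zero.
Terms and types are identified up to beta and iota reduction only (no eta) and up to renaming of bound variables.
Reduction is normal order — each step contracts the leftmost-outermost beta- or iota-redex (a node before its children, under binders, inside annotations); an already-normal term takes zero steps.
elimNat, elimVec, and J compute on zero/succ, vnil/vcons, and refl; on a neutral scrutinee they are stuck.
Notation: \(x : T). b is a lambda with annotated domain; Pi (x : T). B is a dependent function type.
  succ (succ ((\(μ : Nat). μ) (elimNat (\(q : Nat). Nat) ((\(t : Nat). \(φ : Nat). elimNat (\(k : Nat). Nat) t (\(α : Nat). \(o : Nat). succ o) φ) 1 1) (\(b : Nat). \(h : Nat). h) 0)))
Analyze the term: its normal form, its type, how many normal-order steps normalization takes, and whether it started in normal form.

normal form:
  4
the term's type:
  Nat
normal-order step count: 8
already normal: no
first contracted redex: a beta-redex


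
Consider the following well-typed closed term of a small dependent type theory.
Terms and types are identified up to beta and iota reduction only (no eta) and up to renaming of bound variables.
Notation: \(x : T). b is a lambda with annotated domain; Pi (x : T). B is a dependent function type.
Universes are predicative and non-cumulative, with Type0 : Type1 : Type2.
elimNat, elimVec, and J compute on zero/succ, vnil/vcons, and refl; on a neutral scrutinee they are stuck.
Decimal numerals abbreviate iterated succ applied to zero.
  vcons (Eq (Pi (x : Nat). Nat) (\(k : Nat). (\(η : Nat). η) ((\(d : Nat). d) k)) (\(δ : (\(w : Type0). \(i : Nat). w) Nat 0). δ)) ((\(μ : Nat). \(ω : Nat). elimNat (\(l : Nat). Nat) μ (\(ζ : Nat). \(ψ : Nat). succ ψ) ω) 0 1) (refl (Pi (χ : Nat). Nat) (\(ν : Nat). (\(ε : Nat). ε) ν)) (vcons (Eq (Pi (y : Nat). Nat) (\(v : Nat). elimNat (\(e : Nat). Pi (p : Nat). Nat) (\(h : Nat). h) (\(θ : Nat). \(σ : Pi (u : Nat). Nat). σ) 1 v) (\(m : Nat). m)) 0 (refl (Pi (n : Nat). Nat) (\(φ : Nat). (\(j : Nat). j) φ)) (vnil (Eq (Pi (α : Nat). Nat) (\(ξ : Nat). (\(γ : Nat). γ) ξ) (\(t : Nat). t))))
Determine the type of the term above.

inferred type:
  Vec (Eq (Pi (x : Nat). Nat) (\(k : Nat). k) (\(η : Nat). η)) 2


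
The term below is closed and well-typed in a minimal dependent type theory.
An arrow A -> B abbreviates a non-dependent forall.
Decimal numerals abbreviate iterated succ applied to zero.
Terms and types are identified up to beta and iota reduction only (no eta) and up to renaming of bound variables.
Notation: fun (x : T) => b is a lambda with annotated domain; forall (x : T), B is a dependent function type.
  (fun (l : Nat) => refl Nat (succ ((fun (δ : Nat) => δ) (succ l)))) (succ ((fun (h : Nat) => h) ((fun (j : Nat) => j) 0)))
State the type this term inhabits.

the term's type:
  Eq Nat 3 3


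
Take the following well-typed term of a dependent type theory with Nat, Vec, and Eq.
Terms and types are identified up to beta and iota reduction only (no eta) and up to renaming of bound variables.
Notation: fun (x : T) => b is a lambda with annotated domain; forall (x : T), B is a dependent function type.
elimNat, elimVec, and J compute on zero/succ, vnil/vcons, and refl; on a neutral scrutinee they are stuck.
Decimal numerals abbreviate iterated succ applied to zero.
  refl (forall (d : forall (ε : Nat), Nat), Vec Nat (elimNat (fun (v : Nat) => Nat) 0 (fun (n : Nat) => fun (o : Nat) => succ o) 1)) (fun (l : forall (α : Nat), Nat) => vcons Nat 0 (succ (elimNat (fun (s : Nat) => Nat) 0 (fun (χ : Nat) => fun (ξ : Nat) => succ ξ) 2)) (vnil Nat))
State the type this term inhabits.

the term's type:
  Eq (forall (d : forall (ε : Nat), Nat), Vec Nat 1) (fun (v : forall (n : Nat), Nat) => vcons Nat 0 3 (vnil Nat)) (fun (o : forall (l : Nat), Nat) => vcons Nat 0 3 (vnil Nat))


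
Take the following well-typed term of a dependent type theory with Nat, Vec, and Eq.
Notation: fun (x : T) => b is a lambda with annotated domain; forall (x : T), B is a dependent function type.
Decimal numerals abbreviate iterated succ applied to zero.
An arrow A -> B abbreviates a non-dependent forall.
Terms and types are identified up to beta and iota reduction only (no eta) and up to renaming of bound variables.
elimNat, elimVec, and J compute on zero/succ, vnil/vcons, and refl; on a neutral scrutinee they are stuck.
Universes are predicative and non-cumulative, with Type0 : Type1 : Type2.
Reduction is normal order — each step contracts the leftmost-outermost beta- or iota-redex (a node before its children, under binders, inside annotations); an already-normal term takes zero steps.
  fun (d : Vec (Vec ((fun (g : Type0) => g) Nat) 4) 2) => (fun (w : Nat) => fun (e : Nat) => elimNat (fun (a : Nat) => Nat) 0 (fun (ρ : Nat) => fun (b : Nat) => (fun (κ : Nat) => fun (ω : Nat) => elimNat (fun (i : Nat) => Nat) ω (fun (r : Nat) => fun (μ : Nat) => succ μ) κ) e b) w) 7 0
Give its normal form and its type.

reduced normal form:
  fun (d : Vec (Vec Nat 4) 2) => 0
the term's type:
  Vec (Vec Nat 4) 2 -> Nat
observation: 46 normal-order steps separate the term from its normal form.


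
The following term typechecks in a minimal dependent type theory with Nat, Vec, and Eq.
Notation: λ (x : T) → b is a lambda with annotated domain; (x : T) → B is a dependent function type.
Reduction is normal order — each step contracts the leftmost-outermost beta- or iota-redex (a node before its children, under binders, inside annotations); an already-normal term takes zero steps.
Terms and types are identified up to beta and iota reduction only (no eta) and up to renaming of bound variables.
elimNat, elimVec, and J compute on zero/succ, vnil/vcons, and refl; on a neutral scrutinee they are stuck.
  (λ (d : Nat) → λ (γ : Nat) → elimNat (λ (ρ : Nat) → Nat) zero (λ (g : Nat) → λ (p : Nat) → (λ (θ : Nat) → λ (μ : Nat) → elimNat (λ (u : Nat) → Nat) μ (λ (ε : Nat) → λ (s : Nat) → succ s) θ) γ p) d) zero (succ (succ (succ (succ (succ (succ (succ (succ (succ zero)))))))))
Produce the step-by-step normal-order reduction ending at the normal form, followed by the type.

reduction (normal order):
  (λ (d : Nat) → λ (γ : Nat) → elimNat (λ (ρ : Nat) → Nat) zero (λ (g : Nat) → λ (p : Nat) → (λ (θ : Nat) → λ (μ : Nat) → elimNat (λ (u : Nat) → Nat) μ (λ (ε : Nat) → λ (s : Nat) → succ s) θ) γ p) d) zero (succ (succ (succ (succ (succ (succ (succ (succ (succ zero)))))))))
  ~> (λ (d : Nat) → elimNat (λ (γ : Nat) → Nat) zero (λ (ρ : Nat) → λ (g : Nat) → (λ (p : Nat) → λ (θ : Nat) → elimNat (λ (μ : Nat) → Nat) θ (λ (u : Nat) → λ (ε : Nat) → succ ε) p) d g) zero) (succ (succ (succ (succ (succ (succ (succ (succ (succ zero)))))))))
  ~> elimNat (λ (d : Nat) → Nat) zero (λ (γ : Nat) → λ (ρ : Nat) → (λ (g : Nat) → λ (p : Nat) → elimNat (λ (θ : Nat) → Nat) p (λ (μ : Nat) → λ (u : Nat) → succ u) g) (succ (succ (succ (succ (succ (succ (succ (succ (succ zero))))))))) ρ) zero
  ~> zero
the term's type:
  Nat


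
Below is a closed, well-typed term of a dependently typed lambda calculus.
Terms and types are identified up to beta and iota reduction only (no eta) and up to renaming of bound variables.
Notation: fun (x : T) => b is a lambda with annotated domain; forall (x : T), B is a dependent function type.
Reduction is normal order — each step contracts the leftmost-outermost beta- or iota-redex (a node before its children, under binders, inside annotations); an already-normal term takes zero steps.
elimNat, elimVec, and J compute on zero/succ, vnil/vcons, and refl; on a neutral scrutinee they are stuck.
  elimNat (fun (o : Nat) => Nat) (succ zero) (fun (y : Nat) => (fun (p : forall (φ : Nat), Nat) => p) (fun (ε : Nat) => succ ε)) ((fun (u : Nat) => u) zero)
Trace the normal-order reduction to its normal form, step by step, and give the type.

reduction (normal order):
  elimNat (fun (o : Nat) => Nat) (succ zero) (fun (y : Nat) => (fun (p : forall (φ : Nat), Nat) => p) (fun (ε : Nat) => succ ε)) ((fun (u : Nat) => u) zero)
  ~> elimNat (fun (o : Nat) => Nat) (succ zero) (fun (y : Nat) => fun (p : Nat) => succ p) ((fun (φ : Nat) => φ) zero)
  ~> elimNat (fun (o : Nat) => Nat) (succ zero) (fun (y : Nat) => fun (p : Nat) => succ p) zero
  ~> succ zero
the term's type:
  Nat


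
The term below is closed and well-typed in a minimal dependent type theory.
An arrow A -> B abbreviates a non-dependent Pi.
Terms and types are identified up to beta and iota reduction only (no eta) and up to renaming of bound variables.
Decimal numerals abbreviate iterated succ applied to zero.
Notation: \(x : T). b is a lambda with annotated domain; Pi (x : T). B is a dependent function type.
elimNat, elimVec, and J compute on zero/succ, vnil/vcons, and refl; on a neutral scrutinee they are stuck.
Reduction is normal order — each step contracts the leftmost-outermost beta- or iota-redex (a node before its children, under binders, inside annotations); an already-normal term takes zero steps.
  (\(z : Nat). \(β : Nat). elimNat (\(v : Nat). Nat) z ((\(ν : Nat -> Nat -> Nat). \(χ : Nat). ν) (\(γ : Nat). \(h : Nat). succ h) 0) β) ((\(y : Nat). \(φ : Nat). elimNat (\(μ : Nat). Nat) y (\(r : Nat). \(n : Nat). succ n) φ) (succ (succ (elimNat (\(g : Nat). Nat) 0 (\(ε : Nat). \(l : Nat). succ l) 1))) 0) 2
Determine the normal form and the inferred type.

resulting normal form:
  5
type:
  Nat


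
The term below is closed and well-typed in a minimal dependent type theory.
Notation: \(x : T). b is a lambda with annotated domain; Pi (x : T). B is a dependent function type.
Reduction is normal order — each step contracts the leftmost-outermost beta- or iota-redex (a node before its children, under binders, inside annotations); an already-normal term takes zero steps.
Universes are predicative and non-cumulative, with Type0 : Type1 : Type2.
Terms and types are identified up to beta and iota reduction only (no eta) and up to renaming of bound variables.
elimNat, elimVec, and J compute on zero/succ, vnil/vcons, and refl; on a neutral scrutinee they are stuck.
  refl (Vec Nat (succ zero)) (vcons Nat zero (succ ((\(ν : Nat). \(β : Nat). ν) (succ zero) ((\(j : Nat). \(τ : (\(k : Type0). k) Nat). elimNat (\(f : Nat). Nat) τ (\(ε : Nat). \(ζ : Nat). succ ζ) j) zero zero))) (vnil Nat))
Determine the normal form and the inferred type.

resulting normal form:
  refl (Vec Nat (succ zero)) (vcons Nat zero (succ (succ zero)) (vnil Nat))
type:
  Eq (Vec Nat (succ zero)) (vcons Nat zero (succ (succ zero)) (vnil Nat)) (vcons Nat zero (succ (succ zero)) (vnil Nat))
observation: reduction starts at a beta-redex, and 2 normal-order steps reach the normal form.


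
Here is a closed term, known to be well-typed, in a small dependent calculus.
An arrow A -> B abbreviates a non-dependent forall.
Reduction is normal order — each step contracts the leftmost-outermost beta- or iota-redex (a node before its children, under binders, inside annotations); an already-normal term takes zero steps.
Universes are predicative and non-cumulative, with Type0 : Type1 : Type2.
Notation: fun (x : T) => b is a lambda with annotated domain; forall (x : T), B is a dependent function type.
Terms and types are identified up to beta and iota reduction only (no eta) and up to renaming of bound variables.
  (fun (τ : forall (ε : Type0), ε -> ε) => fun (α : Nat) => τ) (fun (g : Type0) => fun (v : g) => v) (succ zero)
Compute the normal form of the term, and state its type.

reduced normal form:
  fun (τ : Type0) => fun (ε : τ) => ε
type:
  forall (τ : Type0), τ -> τ


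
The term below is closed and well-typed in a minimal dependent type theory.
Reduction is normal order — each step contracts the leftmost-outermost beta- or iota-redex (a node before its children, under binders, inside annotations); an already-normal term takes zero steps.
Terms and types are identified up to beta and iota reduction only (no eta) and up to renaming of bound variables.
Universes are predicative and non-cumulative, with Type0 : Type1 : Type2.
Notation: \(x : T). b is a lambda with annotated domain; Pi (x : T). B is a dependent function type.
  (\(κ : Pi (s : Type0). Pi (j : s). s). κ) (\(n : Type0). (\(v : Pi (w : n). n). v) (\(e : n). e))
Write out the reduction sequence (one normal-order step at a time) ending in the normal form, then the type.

reduction (normal order):
  (\(κ : Pi (s : Type0). Pi (j : s). s). κ) (\(n : Type0). (\(v : Pi (w : n). n). v) (\(e : n). e))
  ~> \(κ : Type0). (\(s : Pi (j : κ). κ). s) (\(n : κ). n)
  ~> \(κ : Type0). \(s : κ). s
type:
  Pi (κ : Type0). Pi (s : κ). κ


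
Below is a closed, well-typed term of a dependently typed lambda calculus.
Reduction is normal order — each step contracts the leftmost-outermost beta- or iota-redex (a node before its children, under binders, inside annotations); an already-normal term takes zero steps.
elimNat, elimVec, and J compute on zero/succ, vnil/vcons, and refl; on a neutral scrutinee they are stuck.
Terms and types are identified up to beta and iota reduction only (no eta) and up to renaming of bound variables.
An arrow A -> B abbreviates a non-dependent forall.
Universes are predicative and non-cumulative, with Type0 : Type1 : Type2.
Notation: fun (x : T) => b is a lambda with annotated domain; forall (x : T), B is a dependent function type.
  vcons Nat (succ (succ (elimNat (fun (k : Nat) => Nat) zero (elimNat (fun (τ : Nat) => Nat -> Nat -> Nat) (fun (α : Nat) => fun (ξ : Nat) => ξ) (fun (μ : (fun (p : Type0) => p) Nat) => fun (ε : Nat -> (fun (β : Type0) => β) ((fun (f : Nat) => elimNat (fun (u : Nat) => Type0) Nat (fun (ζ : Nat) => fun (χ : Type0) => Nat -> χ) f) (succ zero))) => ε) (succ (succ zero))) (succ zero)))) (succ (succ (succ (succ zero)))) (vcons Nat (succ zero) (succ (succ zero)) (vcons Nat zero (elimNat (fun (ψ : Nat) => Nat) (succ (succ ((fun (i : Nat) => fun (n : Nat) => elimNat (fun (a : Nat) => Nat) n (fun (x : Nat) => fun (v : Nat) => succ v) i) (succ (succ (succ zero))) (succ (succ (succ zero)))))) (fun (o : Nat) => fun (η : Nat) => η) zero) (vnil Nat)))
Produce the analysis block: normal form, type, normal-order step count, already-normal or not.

resulting normal form:
  vcons Nat (succ (succ zero)) (succ (succ (succ (succ zero)))) (vcons Nat (succ zero) (succ (succ zero)) (vcons Nat zero (succ (succ (succ (succ (succ (succ (succ (succ zero)))))))) (vnil Nat)))
the term's type:
  Vec Nat (succ (succ (succ zero)))
reduction steps (normal order): 24
term was already normal: no
first redex: an elimNat iota-redex


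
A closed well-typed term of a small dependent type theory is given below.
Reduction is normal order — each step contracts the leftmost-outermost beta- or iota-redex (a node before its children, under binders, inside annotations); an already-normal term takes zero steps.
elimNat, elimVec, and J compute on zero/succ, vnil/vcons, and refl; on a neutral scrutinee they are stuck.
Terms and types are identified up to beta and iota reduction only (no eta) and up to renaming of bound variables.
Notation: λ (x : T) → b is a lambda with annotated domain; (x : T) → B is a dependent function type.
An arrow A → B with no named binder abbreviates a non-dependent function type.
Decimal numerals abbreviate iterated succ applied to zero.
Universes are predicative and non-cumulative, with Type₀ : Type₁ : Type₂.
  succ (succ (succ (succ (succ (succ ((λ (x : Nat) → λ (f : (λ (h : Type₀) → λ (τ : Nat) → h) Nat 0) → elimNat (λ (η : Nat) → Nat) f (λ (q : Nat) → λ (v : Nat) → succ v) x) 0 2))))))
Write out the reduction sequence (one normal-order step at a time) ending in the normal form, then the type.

reduction (normal order):
  succ (succ (succ (succ (succ (succ ((λ (x : Nat) → λ (f : (λ (h : Type₀) → λ (τ : Nat) → h) Nat 0) → elimNat (λ (η : Nat) → Nat) f (λ (q : Nat) → λ (v : Nat) → succ v) x) 0 2))))))
  ~> succ (succ (succ (succ (succ (succ ((λ (x : (λ (f : Type₀) → λ (h : Nat) → f) Nat 0) → elimNat (λ (τ : Nat) → Nat) x (λ (η : Nat) → λ (q : Nat) → succ q) 0) 2))))))
  ~> succ (succ (succ (succ (succ (succ (elimNat (λ (x : Nat) → Nat) 2 (λ (f : Nat) → λ (h : Nat) → succ h) 0))))))
  ~> 8
inferred type:
  Nat


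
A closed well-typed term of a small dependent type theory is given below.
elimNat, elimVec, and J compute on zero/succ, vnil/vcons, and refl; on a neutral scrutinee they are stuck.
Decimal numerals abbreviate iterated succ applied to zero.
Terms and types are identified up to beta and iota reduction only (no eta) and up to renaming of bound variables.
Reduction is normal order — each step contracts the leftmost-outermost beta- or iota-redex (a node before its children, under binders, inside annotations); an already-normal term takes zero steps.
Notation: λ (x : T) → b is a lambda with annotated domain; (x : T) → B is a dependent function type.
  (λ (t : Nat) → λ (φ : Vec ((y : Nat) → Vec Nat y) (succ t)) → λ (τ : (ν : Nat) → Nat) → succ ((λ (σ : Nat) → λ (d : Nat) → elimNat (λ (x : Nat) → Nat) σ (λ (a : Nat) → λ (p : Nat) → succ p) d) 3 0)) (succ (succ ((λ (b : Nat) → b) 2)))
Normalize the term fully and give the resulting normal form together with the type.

reduced normal form:
  λ (t : Vec ((φ : Nat) → Vec Nat φ) 5) → λ (y : (τ : Nat) → Nat) → 4
the term's type:
  (t : Vec ((φ : Nat) → Vec Nat φ) 5) → (y : (τ : Nat) → Nat) → Nat
observation: the term reaches its normal form after 5 normal-order steps.


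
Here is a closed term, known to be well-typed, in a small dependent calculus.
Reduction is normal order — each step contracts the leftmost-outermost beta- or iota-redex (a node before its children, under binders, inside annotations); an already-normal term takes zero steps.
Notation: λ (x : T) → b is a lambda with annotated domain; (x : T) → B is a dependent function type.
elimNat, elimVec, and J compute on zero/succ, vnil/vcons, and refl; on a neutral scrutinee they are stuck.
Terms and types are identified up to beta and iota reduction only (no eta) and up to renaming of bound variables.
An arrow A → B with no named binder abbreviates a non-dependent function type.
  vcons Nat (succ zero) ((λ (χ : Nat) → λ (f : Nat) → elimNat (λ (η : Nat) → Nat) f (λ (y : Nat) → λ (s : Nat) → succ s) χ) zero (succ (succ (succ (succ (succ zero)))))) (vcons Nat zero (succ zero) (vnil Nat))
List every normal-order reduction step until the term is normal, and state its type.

reduction (normal order):
  vcons Nat (succ zero) ((λ (χ : Nat) → λ (f : Nat) → elimNat (λ (η : Nat) → Nat) f (λ (y : Nat) → λ (s : Nat) → succ s) χ) zero (succ (succ (succ (succ (succ zero)))))) (vcons Nat zero (succ zero) (vnil Nat))
  ~> vcons Nat (succ zero) ((λ (χ : Nat) → elimNat (λ (f : Nat) → Nat) χ (λ (η : Nat) → λ (y : Nat) → succ y) zero) (succ (succ (succ (succ (succ zero)))))) (vcons Nat zero (succ zero) (vnil Nat))
  ~> vcons Nat (succ zero) (elimNat (λ (χ : Nat) → Nat) (succ (succ (succ (succ (succ zero))))) (λ (f : Nat) → λ (η : Nat) → succ η) zero) (vcons Nat zero (succ zero) (vnil Nat))
  ~> vcons Nat (succ zero) (succ (succ (succ (succ (succ zero))))) (vcons Nat zero (succ zero) (vnil Nat))
type:
  Vec Nat (succ (succ zero))


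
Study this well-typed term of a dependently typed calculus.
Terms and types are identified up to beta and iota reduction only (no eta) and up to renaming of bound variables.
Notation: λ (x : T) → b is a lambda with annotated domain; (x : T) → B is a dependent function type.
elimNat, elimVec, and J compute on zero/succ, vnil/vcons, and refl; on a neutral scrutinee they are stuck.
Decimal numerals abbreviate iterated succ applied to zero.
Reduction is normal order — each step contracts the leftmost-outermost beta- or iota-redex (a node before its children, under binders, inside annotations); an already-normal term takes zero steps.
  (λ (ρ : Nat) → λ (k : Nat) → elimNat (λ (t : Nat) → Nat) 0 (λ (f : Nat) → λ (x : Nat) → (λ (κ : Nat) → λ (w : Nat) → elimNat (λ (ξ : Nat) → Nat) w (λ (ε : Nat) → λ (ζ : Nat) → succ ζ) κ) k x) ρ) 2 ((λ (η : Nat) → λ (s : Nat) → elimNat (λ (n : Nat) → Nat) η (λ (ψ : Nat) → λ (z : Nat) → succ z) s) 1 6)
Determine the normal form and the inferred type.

reduced normal form:
  14
type:
  Nat


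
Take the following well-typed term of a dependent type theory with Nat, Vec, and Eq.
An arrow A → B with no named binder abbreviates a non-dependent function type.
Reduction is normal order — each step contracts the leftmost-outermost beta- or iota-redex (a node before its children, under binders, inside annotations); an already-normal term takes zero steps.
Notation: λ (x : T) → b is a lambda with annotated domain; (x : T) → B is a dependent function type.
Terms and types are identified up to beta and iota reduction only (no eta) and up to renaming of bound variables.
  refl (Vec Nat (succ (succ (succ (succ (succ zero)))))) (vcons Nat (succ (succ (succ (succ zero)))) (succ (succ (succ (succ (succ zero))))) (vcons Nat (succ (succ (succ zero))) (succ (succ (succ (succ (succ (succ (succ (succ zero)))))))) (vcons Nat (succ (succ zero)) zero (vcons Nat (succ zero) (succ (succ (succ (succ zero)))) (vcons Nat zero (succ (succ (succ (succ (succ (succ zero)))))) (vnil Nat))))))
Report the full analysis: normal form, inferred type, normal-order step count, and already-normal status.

resulting normal form:
  refl (Vec Nat (succ (succ (succ (succ (succ zero)))))) (vcons Nat (succ (succ (succ (succ zero)))) (succ (succ (succ (succ (succ zero))))) (vcons Nat (succ (succ (succ zero))) (succ (succ (succ (succ (succ (succ (succ (succ zero)))))))) (vcons Nat (succ (succ zero)) zero (vcons Nat (succ zero) (succ (succ (succ (succ zero)))) (vcons Nat zero (succ (succ (succ (succ (succ (succ zero)))))) (vnil Nat))))))
inferred type:
  Eq (Vec Nat (succ (succ (succ (succ (succ zero)))))) (vcons Nat (succ (succ (succ (succ zero)))) (succ (succ (succ (succ (succ zero))))) (vcons Nat (succ (succ (succ zero))) (succ (succ (succ (succ (succ (succ (succ (succ zero)))))))) (vcons Nat (succ (succ zero)) zero (vcons Nat (succ zero) (succ (succ (succ (succ zero)))) (vcons Nat zero (succ (succ (succ (succ (succ (succ zero)))))) (vnil Nat)))))) (vcons Nat (succ (succ (succ (succ zero)))) (succ (succ (succ (succ (succ zero))))) (vcons Nat (succ (succ (succ zero))) (succ (succ (succ (succ (succ (succ (succ (succ zero)))))))) (vcons Nat (succ (succ zero)) zero (vcons Nat (succ zero) (succ (succ (succ (succ zero)))) (vcons Nat zero (succ (succ (succ (succ (succ (succ zero)))))) (vnil Nat))))))
steps to reach normal form (normal order): 0
term was already normal: yes


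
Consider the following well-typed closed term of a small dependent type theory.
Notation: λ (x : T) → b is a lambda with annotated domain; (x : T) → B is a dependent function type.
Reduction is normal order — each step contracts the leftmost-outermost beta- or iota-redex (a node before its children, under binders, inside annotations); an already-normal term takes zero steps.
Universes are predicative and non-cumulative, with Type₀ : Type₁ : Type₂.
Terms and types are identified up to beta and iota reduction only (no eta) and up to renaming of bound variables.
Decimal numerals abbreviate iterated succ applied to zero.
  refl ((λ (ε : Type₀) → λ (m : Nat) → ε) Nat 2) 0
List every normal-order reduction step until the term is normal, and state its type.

reduction (normal order):
  refl ((λ (ε : Type₀) → λ (m : Nat) → ε) Nat 2) 0
  ~> refl ((λ (ε : Nat) → Nat) 2) 0
  ~> refl Nat 0
the term's type:
  Eq Nat 0 0


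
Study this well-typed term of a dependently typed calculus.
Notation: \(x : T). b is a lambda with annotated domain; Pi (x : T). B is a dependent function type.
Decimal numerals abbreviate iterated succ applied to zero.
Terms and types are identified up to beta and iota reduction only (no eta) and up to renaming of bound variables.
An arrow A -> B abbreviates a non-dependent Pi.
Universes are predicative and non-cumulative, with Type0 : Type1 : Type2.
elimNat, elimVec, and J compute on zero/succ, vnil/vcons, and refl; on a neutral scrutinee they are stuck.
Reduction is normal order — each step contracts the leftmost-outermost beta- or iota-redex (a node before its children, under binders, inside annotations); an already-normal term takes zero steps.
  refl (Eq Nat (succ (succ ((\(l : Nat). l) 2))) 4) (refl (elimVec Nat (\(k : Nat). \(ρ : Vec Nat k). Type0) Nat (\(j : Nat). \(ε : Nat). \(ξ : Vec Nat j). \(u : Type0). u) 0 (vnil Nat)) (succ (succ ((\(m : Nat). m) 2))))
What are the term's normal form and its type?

resulting normal form:
  refl (Eq Nat 4 4) (refl Nat 4)
the term's type:
  Eq (Eq Nat 4 4) (refl Nat 4) (refl Nat 4)


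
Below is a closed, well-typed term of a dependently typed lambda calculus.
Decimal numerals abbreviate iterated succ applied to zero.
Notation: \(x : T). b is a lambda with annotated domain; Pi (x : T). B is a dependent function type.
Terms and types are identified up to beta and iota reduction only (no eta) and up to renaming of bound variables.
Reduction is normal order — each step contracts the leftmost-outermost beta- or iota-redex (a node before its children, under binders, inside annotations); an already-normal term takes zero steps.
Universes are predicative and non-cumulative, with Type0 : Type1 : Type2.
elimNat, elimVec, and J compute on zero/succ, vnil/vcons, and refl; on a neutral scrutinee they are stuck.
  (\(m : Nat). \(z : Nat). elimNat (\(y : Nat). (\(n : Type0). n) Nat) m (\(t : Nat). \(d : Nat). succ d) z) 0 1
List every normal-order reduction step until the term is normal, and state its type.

normal-order reduction sequence:
  (\(m : Nat). \(z : Nat). elimNat (\(y : Nat). (\(n : Type0). n) Nat) m (\(t : Nat). \(d : Nat). succ d) z) 0 1
  ~> (\(m : Nat). elimNat (\(z : Nat). (\(y : Type0). y) Nat) 0 (\(n : Nat). \(t : Nat). succ t) m) 1
  ~> elimNat (\(m : Nat). (\(z : Type0). z) Nat) 0 (\(y : Nat). \(n : Nat). succ n) 1
  ~> (\(m : Nat). \(z : Nat). succ z) 0 (elimNat (\(y : Nat). (\(n : Type0). n) Nat) 0 (\(t : Nat). \(d : Nat). succ d) 0)
  ~> (\(m : Nat). succ m) (elimNat (\(z : Nat). (\(y : Type0). y) Nat) 0 (\(n : Nat). \(t : Nat). succ t) 0)
  ~> succ (elimNat (\(m : Nat). (\(z : Type0). z) Nat) 0 (\(y : Nat). \(n : Nat). succ n) 0)
  ~> 1
the term's type:
  Nat


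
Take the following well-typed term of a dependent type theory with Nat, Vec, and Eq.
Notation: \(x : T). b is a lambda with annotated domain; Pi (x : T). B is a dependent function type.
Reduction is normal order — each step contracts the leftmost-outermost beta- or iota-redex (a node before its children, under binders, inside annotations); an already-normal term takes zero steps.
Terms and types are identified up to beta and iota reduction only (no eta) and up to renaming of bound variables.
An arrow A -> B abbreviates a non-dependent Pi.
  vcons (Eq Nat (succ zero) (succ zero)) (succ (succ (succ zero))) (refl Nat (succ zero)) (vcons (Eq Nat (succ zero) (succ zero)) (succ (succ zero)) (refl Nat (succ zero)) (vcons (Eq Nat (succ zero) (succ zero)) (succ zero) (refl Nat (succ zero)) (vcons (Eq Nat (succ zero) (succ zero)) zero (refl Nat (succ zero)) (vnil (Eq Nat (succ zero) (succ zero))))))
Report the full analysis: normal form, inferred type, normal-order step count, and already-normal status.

resulting normal form:
  vcons (Eq Nat (succ zero) (succ zero)) (succ (succ (succ zero))) (refl Nat (succ zero)) (vcons (Eq Nat (succ zero) (succ zero)) (succ (succ zero)) (refl Nat (succ zero)) (vcons (Eq Nat (succ zero) (succ zero)) (succ zero) (refl Nat (succ zero)) (vcons (Eq Nat (succ zero) (succ zero)) zero (refl Nat (succ zero)) (vnil (Eq Nat (succ zero) (succ zero))))))
the term's type:
  Vec (Eq Nat (succ zero) (succ zero)) (succ (succ (succ (succ zero))))
steps to reach normal form (normal order): 0
term was already normal: yes


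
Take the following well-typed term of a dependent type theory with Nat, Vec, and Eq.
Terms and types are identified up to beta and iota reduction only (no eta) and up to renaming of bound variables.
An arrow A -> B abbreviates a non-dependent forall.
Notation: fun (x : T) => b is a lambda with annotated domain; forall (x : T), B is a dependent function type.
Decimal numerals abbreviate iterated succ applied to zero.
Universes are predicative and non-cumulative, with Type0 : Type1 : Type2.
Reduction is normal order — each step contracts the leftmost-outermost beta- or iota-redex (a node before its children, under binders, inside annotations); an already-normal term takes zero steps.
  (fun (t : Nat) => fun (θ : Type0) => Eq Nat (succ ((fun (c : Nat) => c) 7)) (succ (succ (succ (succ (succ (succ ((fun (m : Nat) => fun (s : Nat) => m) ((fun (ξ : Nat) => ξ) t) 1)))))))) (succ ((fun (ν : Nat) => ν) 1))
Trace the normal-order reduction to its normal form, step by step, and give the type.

normal-order reduction:
  (fun (t : Nat) => fun (θ : Type0) => Eq Nat (succ ((fun (c : Nat) => c) 7)) (succ (succ (succ (succ (succ (succ ((fun (m : Nat) => fun (s : Nat) => m) ((fun (ξ : Nat) => ξ) t) 1)))))))) (succ ((fun (ν : Nat) => ν) 1))
  ~> fun (t : Type0) => Eq Nat (succ ((fun (θ : Nat) => θ) 7)) (succ (succ (succ (succ (succ (succ ((fun (c : Nat) => fun (m : Nat) => c) ((fun (s : Nat) => s) (succ ((fun (ξ : Nat) => ξ) 1))) 1)))))))
  ~> fun (t : Type0) => Eq Nat 8 (succ (succ (succ (succ (succ (succ ((fun (θ : Nat) => fun (c : Nat) => θ) ((fun (m : Nat) => m) (succ ((fun (s : Nat) => s) 1))) 1)))))))
  ~> fun (t : Type0) => Eq Nat 8 (succ (succ (succ (succ (succ (succ ((fun (θ : Nat) => (fun (c : Nat) => c) (succ ((fun (m : Nat) => m) 1))) 1)))))))
  ~> fun (t : Type0) => Eq Nat 8 (succ (succ (succ (succ (succ (succ ((fun (θ : Nat) => θ) (succ ((fun (c : Nat) => c) 1)))))))))
  ~> fun (t : Type0) => Eq Nat 8 (succ (succ (succ (succ (succ (succ (succ ((fun (θ : Nat) => θ) 1))))))))
  ~> fun (t : Type0) => Eq Nat 8 8
the term's type:
  Type0 -> Type0


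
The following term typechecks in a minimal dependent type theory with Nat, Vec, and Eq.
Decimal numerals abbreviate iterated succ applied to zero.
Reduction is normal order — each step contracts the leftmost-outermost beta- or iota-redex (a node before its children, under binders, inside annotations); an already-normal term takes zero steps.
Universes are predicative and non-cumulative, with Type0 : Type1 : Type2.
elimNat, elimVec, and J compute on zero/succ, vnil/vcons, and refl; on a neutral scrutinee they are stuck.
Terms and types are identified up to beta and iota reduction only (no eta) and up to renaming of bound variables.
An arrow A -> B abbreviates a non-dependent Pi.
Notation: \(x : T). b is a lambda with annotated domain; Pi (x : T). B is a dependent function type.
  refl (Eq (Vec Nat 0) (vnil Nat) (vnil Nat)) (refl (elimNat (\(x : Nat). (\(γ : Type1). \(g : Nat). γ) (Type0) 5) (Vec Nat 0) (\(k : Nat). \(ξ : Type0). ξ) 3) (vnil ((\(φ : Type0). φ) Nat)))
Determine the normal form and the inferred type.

normal form:
  refl (Eq (Vec Nat 0) (vnil Nat) (vnil Nat)) (refl (Vec Nat 0) (vnil Nat))
type:
  Eq (Eq (Vec Nat 0) (vnil Nat) (vnil Nat)) (refl (Vec Nat 0) (vnil Nat)) (refl (Vec Nat 0) (vnil Nat))


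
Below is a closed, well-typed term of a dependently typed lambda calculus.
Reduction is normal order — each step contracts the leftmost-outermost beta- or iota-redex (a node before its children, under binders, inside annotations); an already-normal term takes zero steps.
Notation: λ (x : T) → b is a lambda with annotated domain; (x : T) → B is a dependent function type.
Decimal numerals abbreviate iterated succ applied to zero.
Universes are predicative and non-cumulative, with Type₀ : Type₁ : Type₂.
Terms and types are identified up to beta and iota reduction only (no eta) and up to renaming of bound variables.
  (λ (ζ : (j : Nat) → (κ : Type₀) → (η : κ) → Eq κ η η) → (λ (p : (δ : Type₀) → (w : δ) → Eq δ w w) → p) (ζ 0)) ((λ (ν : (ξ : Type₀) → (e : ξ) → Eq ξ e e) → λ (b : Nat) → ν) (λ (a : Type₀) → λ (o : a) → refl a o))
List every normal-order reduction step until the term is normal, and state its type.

reduction (normal order):
  (λ (ζ : (j : Nat) → (κ : Type₀) → (η : κ) → Eq κ η η) → (λ (p : (δ : Type₀) → (w : δ) → Eq δ w w) → p) (ζ 0)) ((λ (ν : (ξ : Type₀) → (e : ξ) → Eq ξ e e) → λ (b : Nat) → ν) (λ (a : Type₀) → λ (o : a) → refl a o))
  ~> (λ (ζ : (j : Type₀) → (κ : j) → Eq j κ κ) → ζ) ((λ (η : (p : Type₀) → (δ : p) → Eq p δ δ) → λ (w : Nat) → η) (λ (ν : Type₀) → λ (ξ : ν) → refl ν ξ) 0)
  ~> (λ (ζ : (j : Type₀) → (κ : j) → Eq j κ κ) → λ (η : Nat) → ζ) (λ (p : Type₀) → λ (δ : p) → refl p δ) 0
  ~> (λ (ζ : Nat) → λ (j : Type₀) → λ (κ : j) → refl j κ) 0
  ~> λ (ζ : Type₀) → λ (j : ζ) → refl ζ j
type:
  (ζ : Type₀) → (j : ζ) → Eq ζ j j


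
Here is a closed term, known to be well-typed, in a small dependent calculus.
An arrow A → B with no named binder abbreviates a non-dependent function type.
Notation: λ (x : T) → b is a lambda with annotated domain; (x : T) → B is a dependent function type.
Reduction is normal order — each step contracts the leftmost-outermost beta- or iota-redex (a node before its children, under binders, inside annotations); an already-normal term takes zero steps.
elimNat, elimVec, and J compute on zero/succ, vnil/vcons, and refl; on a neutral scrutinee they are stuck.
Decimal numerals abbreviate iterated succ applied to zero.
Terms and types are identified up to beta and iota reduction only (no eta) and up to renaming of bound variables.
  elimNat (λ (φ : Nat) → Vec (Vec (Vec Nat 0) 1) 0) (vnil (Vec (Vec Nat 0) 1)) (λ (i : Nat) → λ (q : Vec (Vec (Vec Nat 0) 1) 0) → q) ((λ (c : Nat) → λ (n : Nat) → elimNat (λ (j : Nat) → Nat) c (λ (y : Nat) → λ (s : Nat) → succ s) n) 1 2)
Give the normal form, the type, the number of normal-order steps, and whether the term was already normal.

normal form:
  vnil (Vec (Vec Nat 0) 1)
the term's type:
  Vec (Vec (Vec Nat 0) 1) 0
steps to reach normal form (normal order): 19
term was already normal: no
first contracted redex: a beta-redex
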